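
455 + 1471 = 1926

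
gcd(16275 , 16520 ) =35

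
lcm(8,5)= 40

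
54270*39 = 2116530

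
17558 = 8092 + 9466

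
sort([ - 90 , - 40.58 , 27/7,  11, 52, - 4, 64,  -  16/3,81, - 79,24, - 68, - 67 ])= [  -  90, - 79,  -  68 , - 67, - 40.58, - 16/3,-4, 27/7, 11, 24 , 52, 64 , 81 ]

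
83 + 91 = 174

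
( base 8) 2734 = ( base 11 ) 1144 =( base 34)1A4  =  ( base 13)8b5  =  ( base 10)1500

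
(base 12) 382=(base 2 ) 1000010010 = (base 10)530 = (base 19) 18H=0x212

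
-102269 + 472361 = 370092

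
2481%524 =385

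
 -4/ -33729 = 4/33729=   0.00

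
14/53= 14/53 = 0.26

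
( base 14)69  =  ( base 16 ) 5D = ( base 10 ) 93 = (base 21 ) 49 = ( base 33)2R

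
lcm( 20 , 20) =20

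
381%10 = 1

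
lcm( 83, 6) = 498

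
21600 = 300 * 72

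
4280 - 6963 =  - 2683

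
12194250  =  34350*355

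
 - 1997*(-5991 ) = 11964027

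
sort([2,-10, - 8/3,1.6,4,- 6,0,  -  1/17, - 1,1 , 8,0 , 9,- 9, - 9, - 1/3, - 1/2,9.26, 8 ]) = [ - 10, - 9,-9,-6, - 8/3, - 1, -1/2, - 1/3, - 1/17,0,  0, 1, 1.6, 2,4,8, 8, 9,  9.26] 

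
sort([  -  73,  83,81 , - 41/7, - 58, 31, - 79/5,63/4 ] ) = [ - 73, - 58 , - 79/5,  -  41/7,63/4 , 31, 81,83 ] 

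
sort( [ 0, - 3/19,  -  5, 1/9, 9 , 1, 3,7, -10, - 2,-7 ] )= [ - 10, - 7,-5, - 2,-3/19,0 , 1/9, 1, 3, 7, 9]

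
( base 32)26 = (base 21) 37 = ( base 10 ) 70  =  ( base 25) 2k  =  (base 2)1000110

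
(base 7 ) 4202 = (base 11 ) 1119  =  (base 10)1472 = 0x5C0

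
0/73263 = 0 = 0.00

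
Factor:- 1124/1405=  - 2^2 * 5^( - 1)  =  -4/5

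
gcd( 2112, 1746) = 6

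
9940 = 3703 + 6237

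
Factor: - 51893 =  - 51893^1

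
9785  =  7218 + 2567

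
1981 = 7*283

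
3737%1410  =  917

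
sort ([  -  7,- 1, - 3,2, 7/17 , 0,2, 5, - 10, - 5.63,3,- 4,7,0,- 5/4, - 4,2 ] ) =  [ -10, - 7 , - 5.63, - 4 , - 4, - 3, - 5/4, - 1,0,0,7/17,2, 2,2, 3,5,7]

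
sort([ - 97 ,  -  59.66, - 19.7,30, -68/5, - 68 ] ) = [ - 97, - 68, - 59.66,- 19.7, - 68/5, 30 ] 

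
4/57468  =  1/14367 = 0.00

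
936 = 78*12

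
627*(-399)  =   - 250173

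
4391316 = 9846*446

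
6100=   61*100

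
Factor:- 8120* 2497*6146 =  - 2^4*5^1*7^2 * 11^1* 29^1*227^1*  439^1  =  - 124614083440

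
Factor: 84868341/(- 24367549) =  - 3^1* 859^1 * 4243^( - 1)*5743^( - 1)*32933^1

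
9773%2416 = 109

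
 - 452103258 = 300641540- 752744798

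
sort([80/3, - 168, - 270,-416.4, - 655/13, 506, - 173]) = [ - 416.4,-270 , - 173, - 168 ,-655/13,  80/3, 506]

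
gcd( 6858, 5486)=2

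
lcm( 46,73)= 3358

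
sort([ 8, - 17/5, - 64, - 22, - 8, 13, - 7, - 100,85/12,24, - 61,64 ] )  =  [ - 100,-64, - 61 ,  -  22, - 8, - 7, - 17/5,85/12,8,13,  24, 64] 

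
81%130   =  81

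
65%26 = 13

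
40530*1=40530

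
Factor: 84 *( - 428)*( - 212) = 2^6*3^1*7^1*53^1 *107^1 = 7621824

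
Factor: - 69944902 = -2^1*17^1  *2057203^1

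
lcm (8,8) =8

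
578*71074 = 41080772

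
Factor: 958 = 2^1 * 479^1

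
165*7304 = 1205160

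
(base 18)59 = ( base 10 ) 99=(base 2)1100011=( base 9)120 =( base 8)143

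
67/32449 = 67/32449 =0.00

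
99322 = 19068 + 80254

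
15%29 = 15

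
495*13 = 6435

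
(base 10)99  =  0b1100011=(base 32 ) 33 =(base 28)3F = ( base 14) 71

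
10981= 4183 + 6798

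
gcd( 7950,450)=150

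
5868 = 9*652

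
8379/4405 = 8379/4405 =1.90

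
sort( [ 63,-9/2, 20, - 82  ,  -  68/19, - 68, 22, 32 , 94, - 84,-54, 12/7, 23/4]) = [ - 84, - 82, - 68, - 54, - 9/2, - 68/19, 12/7, 23/4, 20, 22,32,63, 94]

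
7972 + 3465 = 11437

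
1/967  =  1/967 = 0.00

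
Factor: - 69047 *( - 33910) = 2341383770 = 2^1*5^1*11^1*3391^1*6277^1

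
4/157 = 4/157 = 0.03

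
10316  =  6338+3978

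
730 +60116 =60846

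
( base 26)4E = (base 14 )86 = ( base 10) 118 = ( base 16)76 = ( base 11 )a8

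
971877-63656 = 908221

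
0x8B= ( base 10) 139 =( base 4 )2023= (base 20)6J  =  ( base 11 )117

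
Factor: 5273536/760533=2^6*3^( - 1)*17^1*37^1  *  79^(-1)*131^1*3209^( - 1)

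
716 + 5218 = 5934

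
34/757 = 34/757 = 0.04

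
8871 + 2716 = 11587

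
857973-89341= 768632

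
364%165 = 34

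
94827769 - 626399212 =  -  531571443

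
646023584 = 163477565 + 482546019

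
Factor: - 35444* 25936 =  - 2^6*1621^1 * 8861^1 = - 919275584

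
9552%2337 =204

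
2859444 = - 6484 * (-441)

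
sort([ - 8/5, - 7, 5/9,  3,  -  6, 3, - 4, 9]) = [ - 7, - 6, - 4,- 8/5, 5/9,3, 3,9]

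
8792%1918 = 1120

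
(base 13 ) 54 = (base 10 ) 69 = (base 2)1000101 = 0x45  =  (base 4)1011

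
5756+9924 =15680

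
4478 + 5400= 9878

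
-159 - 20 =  - 179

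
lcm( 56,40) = 280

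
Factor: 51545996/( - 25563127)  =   - 2^2*31^(- 1 )*163^(-1)*5059^( - 1 )*12886499^1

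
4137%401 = 127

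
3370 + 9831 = 13201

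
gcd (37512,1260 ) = 36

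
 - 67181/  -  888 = 67181/888 =75.65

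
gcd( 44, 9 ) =1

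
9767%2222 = 879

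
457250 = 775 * 590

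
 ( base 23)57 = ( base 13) 95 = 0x7a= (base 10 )122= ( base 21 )5h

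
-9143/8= - 9143/8= -1142.88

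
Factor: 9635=5^1*41^1  *  47^1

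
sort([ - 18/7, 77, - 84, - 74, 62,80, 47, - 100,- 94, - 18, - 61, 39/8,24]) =[-100,-94, - 84, - 74, - 61, - 18, - 18/7,39/8, 24,  47,62, 77, 80 ]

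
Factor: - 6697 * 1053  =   - 7051941 = -  3^4*13^1*37^1*181^1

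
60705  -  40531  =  20174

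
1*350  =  350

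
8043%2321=1080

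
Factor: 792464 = 2^4 *49529^1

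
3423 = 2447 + 976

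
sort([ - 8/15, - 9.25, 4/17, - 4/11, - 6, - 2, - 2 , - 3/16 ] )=[-9.25,-6, - 2  , - 2, - 8/15, - 4/11, - 3/16,  4/17 ] 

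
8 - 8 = 0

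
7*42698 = 298886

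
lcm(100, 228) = 5700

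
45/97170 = 3/6478 = 0.00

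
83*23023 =1910909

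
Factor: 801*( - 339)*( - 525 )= 3^4*5^2 * 7^1*89^1*113^1=142557975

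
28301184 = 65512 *432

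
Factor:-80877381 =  - 3^1*13^1*17^1*199^1*613^1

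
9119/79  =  9119/79 =115.43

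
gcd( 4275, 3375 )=225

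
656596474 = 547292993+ 109303481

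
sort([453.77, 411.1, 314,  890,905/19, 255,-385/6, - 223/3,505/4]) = [-223/3,-385/6,  905/19,505/4,255 , 314, 411.1, 453.77,890]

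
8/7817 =8/7817=0.00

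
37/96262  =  37/96262 = 0.00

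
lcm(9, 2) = 18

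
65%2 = 1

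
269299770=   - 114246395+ 383546165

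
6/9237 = 2/3079 = 0.00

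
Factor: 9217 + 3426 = 47^1*269^1 = 12643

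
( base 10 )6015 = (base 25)9ff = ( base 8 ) 13577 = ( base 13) 2979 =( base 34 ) 56V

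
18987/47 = 18987/47  =  403.98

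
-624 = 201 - 825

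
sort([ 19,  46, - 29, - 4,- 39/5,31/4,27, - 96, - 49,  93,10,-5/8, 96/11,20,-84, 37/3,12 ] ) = [ - 96,- 84, -49,-29,-39/5, - 4, - 5/8,31/4,96/11, 10, 12,37/3,19, 20, 27,46, 93]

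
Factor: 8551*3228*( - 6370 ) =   -  2^3*3^1*5^1*7^2 *13^1*17^1*269^1*503^1 =- 175828740360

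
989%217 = 121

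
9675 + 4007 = 13682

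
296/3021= 296/3021 = 0.10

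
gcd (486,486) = 486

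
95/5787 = 95/5787 = 0.02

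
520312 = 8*65039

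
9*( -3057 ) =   -  27513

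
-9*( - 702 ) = 6318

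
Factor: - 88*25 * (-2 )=4400 = 2^4*5^2*11^1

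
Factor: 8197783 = 11^1*313^1*2381^1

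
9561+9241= 18802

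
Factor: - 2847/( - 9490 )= 2^( - 1 )*3^1*5^( - 1 ) =3/10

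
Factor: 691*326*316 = 71184056=2^3*79^1*163^1 * 691^1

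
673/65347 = 673/65347 = 0.01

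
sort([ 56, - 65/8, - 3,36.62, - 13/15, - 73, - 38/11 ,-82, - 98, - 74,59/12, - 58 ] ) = [-98,  -  82 ,  -  74,  -  73 , - 58, - 65/8, - 38/11, - 3,  -  13/15,  59/12 , 36.62, 56]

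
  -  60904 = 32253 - 93157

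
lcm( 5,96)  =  480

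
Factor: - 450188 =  - 2^2*241^1*467^1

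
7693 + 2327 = 10020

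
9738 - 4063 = 5675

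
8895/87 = 2965/29=102.24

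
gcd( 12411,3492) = 9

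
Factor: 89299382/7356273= 2^1*3^( - 1)*53^1 * 883^( - 1 )*2777^( - 1)*842447^1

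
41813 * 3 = 125439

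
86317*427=36857359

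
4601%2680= 1921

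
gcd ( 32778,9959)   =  1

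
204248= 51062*4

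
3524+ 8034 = 11558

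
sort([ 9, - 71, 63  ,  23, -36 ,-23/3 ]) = [ - 71, - 36, - 23/3, 9, 23 , 63]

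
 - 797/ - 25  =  31+22/25 = 31.88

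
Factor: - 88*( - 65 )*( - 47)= - 268840 = - 2^3*5^1*11^1*13^1*  47^1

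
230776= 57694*4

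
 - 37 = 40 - 77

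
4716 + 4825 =9541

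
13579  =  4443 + 9136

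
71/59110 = 71/59110=0.00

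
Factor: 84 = 2^2*3^1*7^1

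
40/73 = 40/73 = 0.55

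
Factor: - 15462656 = - 2^8*11^1*17^2*19^1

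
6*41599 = 249594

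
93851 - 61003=32848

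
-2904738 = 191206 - 3095944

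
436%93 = 64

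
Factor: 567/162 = 2^( - 1)*7^1 =7/2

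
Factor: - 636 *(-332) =2^4*3^1*53^1* 83^1= 211152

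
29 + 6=35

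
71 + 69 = 140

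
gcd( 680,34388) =4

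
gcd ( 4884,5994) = 222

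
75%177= 75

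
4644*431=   2001564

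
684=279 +405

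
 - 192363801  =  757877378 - 950241179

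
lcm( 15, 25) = 75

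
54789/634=86 + 265/634 = 86.42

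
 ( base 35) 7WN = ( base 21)110G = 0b10010111110110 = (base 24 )gkm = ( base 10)9718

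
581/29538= 581/29538 = 0.02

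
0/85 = 0=0.00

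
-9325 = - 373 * 25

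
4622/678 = 2311/339 = 6.82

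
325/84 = 325/84 = 3.87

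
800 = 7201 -6401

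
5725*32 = 183200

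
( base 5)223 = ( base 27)29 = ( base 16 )3f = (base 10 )63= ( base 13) 4B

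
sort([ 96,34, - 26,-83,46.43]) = [ - 83,- 26, 34,  46.43,96]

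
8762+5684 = 14446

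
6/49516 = 3/24758 = 0.00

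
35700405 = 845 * 42249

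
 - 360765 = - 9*40085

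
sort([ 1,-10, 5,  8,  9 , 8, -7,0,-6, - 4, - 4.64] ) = [ - 10, - 7, - 6  , - 4.64, - 4 , 0  ,  1,5,8,8, 9 ] 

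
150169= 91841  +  58328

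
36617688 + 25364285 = 61981973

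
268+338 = 606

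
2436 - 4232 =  - 1796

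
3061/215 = 3061/215 = 14.24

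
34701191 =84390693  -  49689502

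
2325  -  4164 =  - 1839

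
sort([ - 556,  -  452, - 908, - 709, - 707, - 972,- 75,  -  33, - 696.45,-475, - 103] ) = [ - 972, - 908, - 709, - 707, -696.45, - 556,-475 , - 452, - 103, - 75,-33]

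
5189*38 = 197182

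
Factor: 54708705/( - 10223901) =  - 3^(-2 ) * 5^1*47^1 * 113^ ( - 1)*1117^(-1 ) * 25867^1 = - 6078745/1135989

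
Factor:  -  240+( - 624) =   -  2^5 * 3^3 = -  864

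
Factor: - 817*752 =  - 2^4*19^1*43^1*47^1 = - 614384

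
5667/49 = 5667/49 = 115.65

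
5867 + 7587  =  13454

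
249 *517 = 128733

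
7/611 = 7/611 = 0.01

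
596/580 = 149/145 = 1.03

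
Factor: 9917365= 5^1*31^1 * 109^1*587^1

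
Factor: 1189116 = 2^2 * 3^2*17^1*29^1*67^1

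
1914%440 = 154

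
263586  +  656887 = 920473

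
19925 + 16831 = 36756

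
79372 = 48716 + 30656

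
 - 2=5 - 7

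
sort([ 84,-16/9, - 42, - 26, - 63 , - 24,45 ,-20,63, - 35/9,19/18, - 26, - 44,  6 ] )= [-63,-44 ,  -  42, -26,-26, - 24, - 20,-35/9,-16/9 , 19/18, 6, 45,63,84 ]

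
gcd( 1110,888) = 222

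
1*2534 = 2534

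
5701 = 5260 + 441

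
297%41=10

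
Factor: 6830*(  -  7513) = - 2^1*5^1*11^1*683^2   =  -  51313790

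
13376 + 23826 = 37202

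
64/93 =64/93 = 0.69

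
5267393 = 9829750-4562357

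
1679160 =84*19990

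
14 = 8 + 6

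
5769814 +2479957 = 8249771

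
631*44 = 27764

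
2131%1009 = 113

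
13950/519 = 4650/173 = 26.88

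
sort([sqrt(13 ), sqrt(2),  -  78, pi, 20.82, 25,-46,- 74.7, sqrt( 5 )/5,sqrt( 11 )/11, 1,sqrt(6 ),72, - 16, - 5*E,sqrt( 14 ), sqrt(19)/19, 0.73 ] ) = [ - 78, - 74.7, - 46, - 16,- 5*E, sqrt (19 )/19, sqrt( 11 )/11,sqrt(5)/5,  0.73, 1,sqrt( 2), sqrt( 6 ), pi,sqrt( 13) , sqrt (14 ), 20.82,25, 72 ] 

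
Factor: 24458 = 2^1 * 7^1 * 1747^1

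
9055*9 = 81495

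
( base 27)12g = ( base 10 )799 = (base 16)31f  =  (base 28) 10F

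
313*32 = 10016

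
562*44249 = 24867938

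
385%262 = 123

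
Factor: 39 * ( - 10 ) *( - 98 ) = 2^2 * 3^1*5^1 * 7^2 * 13^1 = 38220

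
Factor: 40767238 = 2^1  *  20383619^1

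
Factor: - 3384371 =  - 67^1 * 50513^1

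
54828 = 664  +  54164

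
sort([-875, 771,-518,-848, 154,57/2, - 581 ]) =[ - 875, - 848,-581,- 518,57/2, 154,  771 ]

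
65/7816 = 65/7816 = 0.01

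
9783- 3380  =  6403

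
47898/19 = 2520+18/19 = 2520.95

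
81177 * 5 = 405885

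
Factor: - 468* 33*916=-14146704 =- 2^4*3^3*11^1*13^1 * 229^1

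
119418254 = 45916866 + 73501388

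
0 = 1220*0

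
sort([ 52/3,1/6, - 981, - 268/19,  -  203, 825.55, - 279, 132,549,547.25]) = [ - 981, - 279,  -  203, - 268/19, 1/6,52/3, 132,547.25,549,825.55] 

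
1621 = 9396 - 7775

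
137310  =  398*345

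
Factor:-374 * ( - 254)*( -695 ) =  - 66022220= - 2^2*5^1*11^1*17^1 * 127^1*139^1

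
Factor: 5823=3^2 *647^1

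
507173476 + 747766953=1254940429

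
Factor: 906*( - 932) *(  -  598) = 2^4*3^1 * 13^1*23^1*151^1* 233^1 = 504946416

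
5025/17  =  5025/17 = 295.59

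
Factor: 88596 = 2^2 * 3^2*23^1 * 107^1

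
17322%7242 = 2838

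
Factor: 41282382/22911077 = 2^1 * 3^1*7^( - 2)*31^( - 1)*71^1 *15083^(  -  1)*96907^1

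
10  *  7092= 70920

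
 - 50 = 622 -672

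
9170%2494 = 1688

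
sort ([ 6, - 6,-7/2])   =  [ - 6,-7/2,6 ]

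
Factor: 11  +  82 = 3^1*31^1 = 93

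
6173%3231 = 2942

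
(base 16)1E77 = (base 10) 7799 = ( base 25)CBO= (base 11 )5950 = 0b1111001110111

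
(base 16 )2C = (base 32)1c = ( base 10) 44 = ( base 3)1122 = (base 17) 2a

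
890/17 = 890/17= 52.35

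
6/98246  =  3/49123 =0.00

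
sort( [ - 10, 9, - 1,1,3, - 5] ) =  [  -  10, - 5, - 1,1, 3,9] 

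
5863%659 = 591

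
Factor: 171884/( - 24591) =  - 2^2* 3^( - 1)*7^(  -  1)*97^1 * 443^1 * 1171^(-1 )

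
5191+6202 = 11393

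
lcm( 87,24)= 696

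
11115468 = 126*88218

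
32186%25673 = 6513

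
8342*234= 1952028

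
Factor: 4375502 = 2^1*67^1 *32653^1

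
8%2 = 0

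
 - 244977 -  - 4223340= 3978363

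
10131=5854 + 4277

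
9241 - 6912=2329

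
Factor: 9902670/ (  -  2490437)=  - 2^1*3^1 * 5^1 * 17^1*103^( - 1 )*19417^1 * 24179^ ( - 1)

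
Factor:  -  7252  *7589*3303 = - 2^2*3^2*7^2*37^1*367^1*7589^1 = -181782018684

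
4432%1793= 846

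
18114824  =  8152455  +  9962369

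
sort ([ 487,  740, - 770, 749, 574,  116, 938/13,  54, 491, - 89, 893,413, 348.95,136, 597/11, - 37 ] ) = [ - 770, - 89, - 37, 54, 597/11,938/13 , 116,136,348.95,413, 487 , 491, 574, 740, 749,893]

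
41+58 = 99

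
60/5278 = 30/2639 = 0.01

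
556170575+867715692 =1423886267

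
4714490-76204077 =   -  71489587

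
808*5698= 4603984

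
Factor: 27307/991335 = 3^(  -  1 )*5^(-1 )*7^1 * 47^1*83^1 * 66089^( - 1 )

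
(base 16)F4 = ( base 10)244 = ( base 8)364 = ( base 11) 202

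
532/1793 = 532/1793 = 0.30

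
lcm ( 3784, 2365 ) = 18920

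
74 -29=45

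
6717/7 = 6717/7= 959.57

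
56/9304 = 7/1163 = 0.01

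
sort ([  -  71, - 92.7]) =[-92.7, -71 ]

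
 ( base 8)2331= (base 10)1241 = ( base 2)10011011001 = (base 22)2c9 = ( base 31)191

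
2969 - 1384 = 1585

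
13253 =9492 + 3761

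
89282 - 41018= 48264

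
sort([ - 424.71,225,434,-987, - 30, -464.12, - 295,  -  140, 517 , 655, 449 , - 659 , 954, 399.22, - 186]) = [ -987, - 659,  -  464.12, - 424.71, -295, - 186, - 140, -30, 225, 399.22, 434, 449,517,655, 954 ]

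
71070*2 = 142140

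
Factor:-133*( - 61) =8113 =7^1*19^1*61^1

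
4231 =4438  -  207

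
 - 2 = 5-7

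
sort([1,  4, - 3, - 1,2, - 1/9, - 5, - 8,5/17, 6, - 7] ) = [ - 8, - 7 ,  -  5,-3, - 1, - 1/9,5/17,1,  2, 4, 6 ]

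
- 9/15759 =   -  1/1751 = - 0.00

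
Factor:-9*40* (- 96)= 2^8*3^3*5^1 = 34560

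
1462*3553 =5194486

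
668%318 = 32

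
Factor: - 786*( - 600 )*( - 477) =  - 2^4 * 3^4*5^2 * 53^1*131^1 = - 224953200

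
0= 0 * 5138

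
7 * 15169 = 106183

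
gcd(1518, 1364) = 22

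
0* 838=0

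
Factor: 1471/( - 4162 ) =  - 2^( - 1)*1471^1 * 2081^(- 1) 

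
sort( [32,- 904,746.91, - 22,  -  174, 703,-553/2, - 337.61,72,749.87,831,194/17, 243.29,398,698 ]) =[ - 904 , - 337.61, -553/2, - 174,-22, 194/17, 32 , 72,243.29,398,  698, 703,746.91,749.87,831]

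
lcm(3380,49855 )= 199420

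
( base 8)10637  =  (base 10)4511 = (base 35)3NV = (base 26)6hd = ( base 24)7JN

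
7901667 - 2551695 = 5349972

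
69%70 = 69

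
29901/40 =29901/40 =747.52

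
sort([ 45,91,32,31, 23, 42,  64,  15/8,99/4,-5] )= [  -  5, 15/8,  23,99/4, 31,32,42, 45, 64,91]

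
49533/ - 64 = - 49533/64 =- 773.95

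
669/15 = 223/5 = 44.60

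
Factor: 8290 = 2^1*5^1*829^1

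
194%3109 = 194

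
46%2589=46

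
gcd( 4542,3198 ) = 6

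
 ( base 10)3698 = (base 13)18B6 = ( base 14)14c2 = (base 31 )3Q9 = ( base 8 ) 7162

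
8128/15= 541+13/15 = 541.87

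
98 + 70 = 168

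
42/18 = 7/3 = 2.33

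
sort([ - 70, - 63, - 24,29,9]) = [ - 70, - 63,-24,9,29 ]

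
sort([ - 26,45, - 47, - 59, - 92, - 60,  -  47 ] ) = [ - 92, - 60, - 59, - 47, - 47, - 26,45] 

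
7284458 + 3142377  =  10426835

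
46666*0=0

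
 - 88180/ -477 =88180/477=184.86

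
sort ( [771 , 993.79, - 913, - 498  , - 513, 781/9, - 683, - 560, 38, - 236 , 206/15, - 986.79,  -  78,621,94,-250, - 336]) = [ - 986.79, - 913, - 683, - 560, - 513,- 498, - 336, - 250, - 236, - 78, 206/15, 38,  781/9,94, 621,771, 993.79]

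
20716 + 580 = 21296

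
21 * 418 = 8778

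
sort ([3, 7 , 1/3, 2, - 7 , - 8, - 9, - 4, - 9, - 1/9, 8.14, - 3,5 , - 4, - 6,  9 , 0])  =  [ - 9,-9, - 8, - 7, - 6, - 4,  -  4, - 3 ,-1/9, 0, 1/3, 2,3,  5,7, 8.14, 9]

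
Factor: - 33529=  - 33529^1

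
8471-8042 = 429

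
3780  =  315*12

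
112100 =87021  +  25079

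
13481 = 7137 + 6344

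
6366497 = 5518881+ 847616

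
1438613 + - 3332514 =-1893901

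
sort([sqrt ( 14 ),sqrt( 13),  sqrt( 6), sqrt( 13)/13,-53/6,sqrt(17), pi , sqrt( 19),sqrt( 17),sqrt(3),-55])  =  [-55,-53/6, sqrt(13)/13,  sqrt(3), sqrt( 6), pi,sqrt( 13 ),sqrt (14),sqrt( 17 ),sqrt ( 17),sqrt( 19)]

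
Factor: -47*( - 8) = 376 =2^3*47^1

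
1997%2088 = 1997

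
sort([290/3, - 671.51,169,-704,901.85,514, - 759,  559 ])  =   [ -759, - 704,-671.51,290/3 , 169,514, 559,901.85 ] 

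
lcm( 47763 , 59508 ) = 3629988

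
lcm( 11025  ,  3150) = 22050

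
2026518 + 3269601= 5296119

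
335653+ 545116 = 880769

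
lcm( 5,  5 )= 5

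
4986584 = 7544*661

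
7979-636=7343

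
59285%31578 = 27707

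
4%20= 4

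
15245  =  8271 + 6974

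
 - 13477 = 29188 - 42665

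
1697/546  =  3  +  59/546 = 3.11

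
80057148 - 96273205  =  -16216057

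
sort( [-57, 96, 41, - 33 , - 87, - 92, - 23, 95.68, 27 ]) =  [ - 92 ,-87, - 57, - 33, - 23, 27 , 41,95.68 , 96 ]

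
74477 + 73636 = 148113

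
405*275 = 111375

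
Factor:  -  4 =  - 2^2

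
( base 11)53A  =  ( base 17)242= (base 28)N4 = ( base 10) 648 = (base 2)1010001000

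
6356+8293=14649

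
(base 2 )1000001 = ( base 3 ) 2102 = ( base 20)35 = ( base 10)65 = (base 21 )32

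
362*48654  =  17612748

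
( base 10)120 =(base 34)3i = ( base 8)170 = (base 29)44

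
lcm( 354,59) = 354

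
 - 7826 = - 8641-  - 815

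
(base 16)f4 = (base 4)3310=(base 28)8k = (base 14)136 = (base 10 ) 244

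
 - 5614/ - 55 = 102  +  4/55 = 102.07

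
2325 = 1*2325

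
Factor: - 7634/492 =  - 3817/246 = -2^ ( - 1 )*3^( - 1 )*11^1*41^ ( - 1 )*347^1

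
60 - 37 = 23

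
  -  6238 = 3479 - 9717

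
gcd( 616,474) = 2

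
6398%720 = 638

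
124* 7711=956164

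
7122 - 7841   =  -719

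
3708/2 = 1854= 1854.00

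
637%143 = 65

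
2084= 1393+691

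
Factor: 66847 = 11^1 * 59^1*103^1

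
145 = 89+56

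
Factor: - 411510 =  - 2^1*3^1*5^1 * 11^1*29^1*43^1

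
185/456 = 185/456 = 0.41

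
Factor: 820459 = 820459^1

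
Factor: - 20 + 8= - 2^2*3^1 = - 12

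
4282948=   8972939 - 4689991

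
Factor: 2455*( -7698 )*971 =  -2^1*3^1*5^1*491^1*971^1*1283^1 = - 18350530890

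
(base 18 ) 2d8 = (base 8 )1572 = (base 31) sm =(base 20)24A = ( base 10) 890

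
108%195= 108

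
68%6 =2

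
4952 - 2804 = 2148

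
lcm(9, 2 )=18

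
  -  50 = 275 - 325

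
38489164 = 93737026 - 55247862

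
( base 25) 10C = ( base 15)2c7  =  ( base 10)637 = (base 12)451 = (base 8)1175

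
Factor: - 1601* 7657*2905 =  - 5^1*7^1* 13^1 * 19^1*31^1*83^1*1601^1 = - 35611979585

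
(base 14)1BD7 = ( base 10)5089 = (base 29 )61E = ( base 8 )11741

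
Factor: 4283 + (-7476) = -3193 = -31^1*103^1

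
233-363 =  - 130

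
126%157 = 126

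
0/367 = 0 = 0.00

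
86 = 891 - 805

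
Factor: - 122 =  - 2^1 * 61^1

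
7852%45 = 22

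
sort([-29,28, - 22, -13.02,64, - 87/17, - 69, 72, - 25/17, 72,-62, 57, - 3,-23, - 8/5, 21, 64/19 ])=[ - 69, - 62, - 29, - 23 , - 22, - 13.02,-87/17, - 3, - 8/5, -25/17, 64/19, 21,28, 57,64, 72, 72]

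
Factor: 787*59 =46433 = 59^1 * 787^1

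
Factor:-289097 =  - 47^1*6151^1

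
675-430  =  245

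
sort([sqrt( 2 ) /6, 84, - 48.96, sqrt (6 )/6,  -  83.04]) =[ -83.04,  -  48.96,sqrt( 2)/6, sqrt(6)/6,84]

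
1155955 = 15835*73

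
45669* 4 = 182676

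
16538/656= 25 + 69/328 = 25.21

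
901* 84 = 75684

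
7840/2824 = 2 +274/353 = 2.78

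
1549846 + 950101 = 2499947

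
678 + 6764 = 7442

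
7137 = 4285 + 2852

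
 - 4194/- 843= 1398/281 = 4.98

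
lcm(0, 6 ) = 0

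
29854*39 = 1164306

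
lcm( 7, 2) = 14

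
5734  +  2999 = 8733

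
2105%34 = 31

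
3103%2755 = 348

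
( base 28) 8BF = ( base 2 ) 1100111000011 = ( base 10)6595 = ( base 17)15dg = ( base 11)4a56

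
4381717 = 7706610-3324893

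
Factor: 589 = 19^1*31^1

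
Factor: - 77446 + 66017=  -  11429 = - 11^1*1039^1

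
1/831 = 1/831 = 0.00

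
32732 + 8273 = 41005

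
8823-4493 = 4330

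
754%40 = 34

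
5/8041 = 5/8041  =  0.00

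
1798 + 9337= 11135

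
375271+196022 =571293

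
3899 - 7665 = - 3766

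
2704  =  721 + 1983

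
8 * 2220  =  17760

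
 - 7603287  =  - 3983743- 3619544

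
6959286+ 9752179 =16711465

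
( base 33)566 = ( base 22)BEH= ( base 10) 5649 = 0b1011000010001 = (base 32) 5gh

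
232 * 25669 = 5955208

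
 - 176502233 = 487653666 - 664155899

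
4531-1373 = 3158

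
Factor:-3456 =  - 2^7*3^3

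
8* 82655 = 661240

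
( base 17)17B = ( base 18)155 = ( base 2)110100011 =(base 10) 419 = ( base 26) G3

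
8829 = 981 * 9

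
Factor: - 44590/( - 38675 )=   2^1*5^ (-1)*7^2*17^ ( - 1) = 98/85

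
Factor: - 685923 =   -  3^1*7^1 * 89^1*367^1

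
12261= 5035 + 7226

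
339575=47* 7225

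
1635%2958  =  1635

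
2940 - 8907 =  - 5967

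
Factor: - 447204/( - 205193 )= 996/457 = 2^2*3^1*83^1*457^(  -  1 )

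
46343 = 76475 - 30132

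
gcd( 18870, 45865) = 5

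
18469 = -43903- - 62372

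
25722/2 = 12861 =12861.00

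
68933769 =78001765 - 9067996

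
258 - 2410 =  - 2152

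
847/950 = 847/950 = 0.89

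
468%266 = 202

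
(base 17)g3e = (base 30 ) 569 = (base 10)4689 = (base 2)1001001010001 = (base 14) 19cd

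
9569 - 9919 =-350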